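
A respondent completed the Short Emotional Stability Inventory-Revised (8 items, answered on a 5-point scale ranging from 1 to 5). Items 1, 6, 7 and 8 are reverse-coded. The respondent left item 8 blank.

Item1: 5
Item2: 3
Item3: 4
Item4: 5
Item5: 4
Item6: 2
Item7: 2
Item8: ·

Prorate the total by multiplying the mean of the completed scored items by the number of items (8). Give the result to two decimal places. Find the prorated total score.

Reverse-coded (on a 1–5 scale, reversed = 6 − raw):
  item 1: 6 − 5 = 1
  item 6: 6 − 2 = 4
  item 7: 6 − 2 = 4
Completed scored items (7 of 8): 1, 3, 4, 5, 4, 4, 4; sum = 25.
Person mean = 25 / 7 ≈ 3.5714
Prorated total = (25 / 7) × 8 = 28.57 (to 2 dp)

28.57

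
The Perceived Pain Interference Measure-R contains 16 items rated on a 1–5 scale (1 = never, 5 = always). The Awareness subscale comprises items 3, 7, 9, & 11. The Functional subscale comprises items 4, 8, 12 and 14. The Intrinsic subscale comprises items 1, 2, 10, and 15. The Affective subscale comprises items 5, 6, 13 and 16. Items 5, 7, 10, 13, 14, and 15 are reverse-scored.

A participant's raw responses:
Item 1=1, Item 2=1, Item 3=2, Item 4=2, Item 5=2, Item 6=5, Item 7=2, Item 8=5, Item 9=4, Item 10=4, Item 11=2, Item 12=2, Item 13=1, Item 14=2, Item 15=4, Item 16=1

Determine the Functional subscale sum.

Functional items: 4, 8, 12, 14.
Of these, item 14 is reverse-scored; on a 1–5 scale, reversed = 6 − raw.
  item 4: 2
  item 8: 5
  item 12: 2
  item 14: 6 − 2 = 4
Sum = 2 + 5 + 2 + 4 = 13

13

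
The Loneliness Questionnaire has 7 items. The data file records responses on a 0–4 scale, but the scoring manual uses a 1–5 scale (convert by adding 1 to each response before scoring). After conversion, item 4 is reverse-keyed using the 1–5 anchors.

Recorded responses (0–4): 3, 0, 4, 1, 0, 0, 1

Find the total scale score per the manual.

Convert to 1–5: 4, 1, 5, 2, 1, 1, 2
Reverse-coded (reverse-coded value = 6 − response):
  item 4: 6 − 2 = 4
Scored: 4, 1, 5, 4, 1, 1, 2
Total = 18

18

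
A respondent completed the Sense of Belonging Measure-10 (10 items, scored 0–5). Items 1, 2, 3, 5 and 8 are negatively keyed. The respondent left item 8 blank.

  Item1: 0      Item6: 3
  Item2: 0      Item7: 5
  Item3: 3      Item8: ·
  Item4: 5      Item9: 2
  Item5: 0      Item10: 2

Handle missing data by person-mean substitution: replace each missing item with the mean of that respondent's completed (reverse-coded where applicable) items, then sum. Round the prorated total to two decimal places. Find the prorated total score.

Reverse-coded (reverse-coded value = 5 − response):
  item 1: 5 − 0 = 5
  item 2: 5 − 0 = 5
  item 3: 5 − 3 = 2
  item 5: 5 − 0 = 5
Completed scored items (9 of 10): 5, 5, 2, 5, 5, 3, 5, 2, 2; sum = 34.
Person mean = 34 / 9 ≈ 3.7778
Prorated total = (34 / 9) × 10 = 37.78 (to 2 dp)

37.78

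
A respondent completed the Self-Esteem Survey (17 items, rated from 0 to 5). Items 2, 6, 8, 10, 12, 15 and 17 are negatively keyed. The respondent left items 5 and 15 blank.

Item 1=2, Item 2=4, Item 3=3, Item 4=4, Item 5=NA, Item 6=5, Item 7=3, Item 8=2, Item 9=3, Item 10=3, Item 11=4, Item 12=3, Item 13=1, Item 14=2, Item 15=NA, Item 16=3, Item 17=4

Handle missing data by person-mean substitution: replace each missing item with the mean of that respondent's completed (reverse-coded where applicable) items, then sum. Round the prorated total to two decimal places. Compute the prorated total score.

38.53

Reverse-coded (reverse-coded value = 5 − response):
  item 2: 5 − 4 = 1
  item 6: 5 − 5 = 0
  item 8: 5 − 2 = 3
  item 10: 5 − 3 = 2
  item 12: 5 − 3 = 2
  item 17: 5 − 4 = 1
Completed scored items (15 of 17): 2, 1, 3, 4, 0, 3, 3, 3, 2, 4, 2, 1, 2, 3, 1; sum = 34.
Person mean = 34 / 15 ≈ 2.2667
Prorated total = (34 / 15) × 17 = 38.53 (to 2 dp)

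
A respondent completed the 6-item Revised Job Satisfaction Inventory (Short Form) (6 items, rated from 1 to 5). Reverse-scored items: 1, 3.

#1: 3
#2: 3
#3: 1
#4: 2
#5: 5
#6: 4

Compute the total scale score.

Reversing items 1 and 3 with 6 − raw:
Total = (6−3) + 3 + (6−1) + 2 + 5 + 4
      = 3 + 3 + 5 + 2 + 5 + 4 = 22

22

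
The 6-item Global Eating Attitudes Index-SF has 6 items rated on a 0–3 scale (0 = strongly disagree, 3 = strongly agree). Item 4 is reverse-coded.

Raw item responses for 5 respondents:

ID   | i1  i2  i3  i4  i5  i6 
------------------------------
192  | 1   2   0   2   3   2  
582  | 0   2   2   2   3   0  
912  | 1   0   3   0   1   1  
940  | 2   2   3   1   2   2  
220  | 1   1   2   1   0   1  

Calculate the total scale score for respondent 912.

Respondent 912 raw: 1, 0, 3, 0, 1, 1.
Reverse-coded (reverse-coded value = 3 − response):
  item 1: 1
  item 2: 0
  item 3: 3
  item 4: 3 − 0 = 3
  item 5: 1
  item 6: 1
Sum = 1 + 0 + 3 + 3 + 1 + 1 = 9

9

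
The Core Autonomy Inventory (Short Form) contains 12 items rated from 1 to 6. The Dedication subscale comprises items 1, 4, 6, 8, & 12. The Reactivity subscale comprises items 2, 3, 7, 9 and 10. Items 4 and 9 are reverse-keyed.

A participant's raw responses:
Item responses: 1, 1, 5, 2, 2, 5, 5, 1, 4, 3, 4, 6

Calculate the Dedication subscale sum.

18

Dedication items: 1, 4, 6, 8, 12.
Of these, item 4 is reverse-keyed; on a 1–6 scale, reversed = 7 − raw.
  item 1: 1
  item 4: 7 − 2 = 5
  item 6: 5
  item 8: 1
  item 12: 6
Sum = 1 + 5 + 5 + 1 + 6 = 18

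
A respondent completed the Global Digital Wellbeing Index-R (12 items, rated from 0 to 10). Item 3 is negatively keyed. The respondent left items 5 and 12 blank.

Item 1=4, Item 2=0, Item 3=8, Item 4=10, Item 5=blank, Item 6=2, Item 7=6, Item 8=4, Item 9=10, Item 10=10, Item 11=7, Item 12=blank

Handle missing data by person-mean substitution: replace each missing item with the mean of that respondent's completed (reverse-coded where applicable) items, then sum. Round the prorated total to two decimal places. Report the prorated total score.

Reverse-coded (reverse-coded value = 10 − response):
  item 3: 10 − 8 = 2
Completed scored items (10 of 12): 4, 0, 2, 10, 2, 6, 4, 10, 10, 7; sum = 55.
Person mean = 55 / 10 ≈ 5.5000
Prorated total = (55 / 10) × 12 = 66.00 (to 2 dp)

66.00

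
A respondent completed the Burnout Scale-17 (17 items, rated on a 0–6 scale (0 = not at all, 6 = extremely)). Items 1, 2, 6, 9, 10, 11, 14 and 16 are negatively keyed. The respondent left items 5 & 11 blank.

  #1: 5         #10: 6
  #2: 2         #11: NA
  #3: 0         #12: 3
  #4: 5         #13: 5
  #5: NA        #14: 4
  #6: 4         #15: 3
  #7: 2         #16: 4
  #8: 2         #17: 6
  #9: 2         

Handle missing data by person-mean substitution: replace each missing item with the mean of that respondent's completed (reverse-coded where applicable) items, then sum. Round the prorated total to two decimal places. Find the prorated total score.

Reverse-coded (reversed = (0+6) − raw = 6 − raw):
  item 1: 6 − 5 = 1
  item 2: 6 − 2 = 4
  item 6: 6 − 4 = 2
  item 9: 6 − 2 = 4
  item 10: 6 − 6 = 0
  item 14: 6 − 4 = 2
  item 16: 6 − 4 = 2
Completed scored items (15 of 17): 1, 4, 0, 5, 2, 2, 2, 4, 0, 3, 5, 2, 3, 2, 6; sum = 41.
Person mean = 41 / 15 ≈ 2.7333
Prorated total = (41 / 15) × 17 = 46.47 (to 2 dp)

46.47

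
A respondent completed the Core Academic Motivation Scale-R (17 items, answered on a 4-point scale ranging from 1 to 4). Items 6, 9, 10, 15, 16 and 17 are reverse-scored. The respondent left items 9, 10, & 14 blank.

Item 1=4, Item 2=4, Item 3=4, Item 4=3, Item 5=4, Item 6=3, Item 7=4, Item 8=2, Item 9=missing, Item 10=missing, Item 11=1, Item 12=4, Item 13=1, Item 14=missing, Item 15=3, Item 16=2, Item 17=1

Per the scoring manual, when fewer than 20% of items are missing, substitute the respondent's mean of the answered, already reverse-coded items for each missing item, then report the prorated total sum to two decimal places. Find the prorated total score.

Reverse-coded (on a 1–4 scale, reversed = 5 − raw):
  item 6: 5 − 3 = 2
  item 15: 5 − 3 = 2
  item 16: 5 − 2 = 3
  item 17: 5 − 1 = 4
Completed scored items (14 of 17): 4, 4, 4, 3, 4, 2, 4, 2, 1, 4, 1, 2, 3, 4; sum = 42.
Person mean = 42 / 14 ≈ 3.0000
Prorated total = (42 / 14) × 17 = 51.00 (to 2 dp)

51.00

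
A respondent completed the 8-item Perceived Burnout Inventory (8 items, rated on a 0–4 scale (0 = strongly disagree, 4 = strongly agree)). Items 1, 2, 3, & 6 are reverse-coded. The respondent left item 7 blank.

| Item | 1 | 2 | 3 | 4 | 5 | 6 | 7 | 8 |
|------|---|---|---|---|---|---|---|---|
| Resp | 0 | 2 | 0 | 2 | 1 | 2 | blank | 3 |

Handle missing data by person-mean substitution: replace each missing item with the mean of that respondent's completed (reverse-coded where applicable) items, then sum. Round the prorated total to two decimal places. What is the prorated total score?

Reverse-coded (reversed = (0+4) − raw = 4 − raw):
  item 1: 4 − 0 = 4
  item 2: 4 − 2 = 2
  item 3: 4 − 0 = 4
  item 6: 4 − 2 = 2
Completed scored items (7 of 8): 4, 2, 4, 2, 1, 2, 3; sum = 18.
Person mean = 18 / 7 ≈ 2.5714
Prorated total = (18 / 7) × 8 = 20.57 (to 2 dp)

20.57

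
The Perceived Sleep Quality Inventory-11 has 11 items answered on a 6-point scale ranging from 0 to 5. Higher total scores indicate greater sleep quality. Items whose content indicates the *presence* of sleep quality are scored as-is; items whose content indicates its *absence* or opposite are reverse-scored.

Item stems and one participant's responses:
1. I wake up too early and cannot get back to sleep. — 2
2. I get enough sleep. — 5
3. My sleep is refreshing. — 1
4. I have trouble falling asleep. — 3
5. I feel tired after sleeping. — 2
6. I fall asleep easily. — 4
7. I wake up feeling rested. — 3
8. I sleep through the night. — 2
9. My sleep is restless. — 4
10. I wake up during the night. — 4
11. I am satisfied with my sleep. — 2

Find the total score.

27

Items 1, 4, 5, 9, 10 describe the absence/opposite of sleep quality → reverse-score.
on a 0–5 scale, reversed = 5 − raw.
  item 1: 5 − 2 = 3
  item 2: 5
  item 3: 1
  item 4: 5 − 3 = 2
  item 5: 5 − 2 = 3
  item 6: 4
  item 7: 3
  item 8: 2
  item 9: 5 − 4 = 1
  item 10: 5 − 4 = 1
  item 11: 2
Total = 3 + 5 + 1 + 2 + 3 + 4 + 3 + 2 + 1 + 1 + 2 = 27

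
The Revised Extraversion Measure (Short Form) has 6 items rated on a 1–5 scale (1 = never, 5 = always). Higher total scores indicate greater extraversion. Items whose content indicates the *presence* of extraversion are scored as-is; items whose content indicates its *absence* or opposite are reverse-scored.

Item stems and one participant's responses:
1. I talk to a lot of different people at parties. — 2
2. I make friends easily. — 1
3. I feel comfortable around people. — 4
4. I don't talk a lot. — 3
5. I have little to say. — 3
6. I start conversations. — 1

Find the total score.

Items 4, 5 describe the absence/opposite of extraversion → reverse-score.
on a 1–5 scale, reversed = 6 − raw.
  item 1: 2
  item 2: 1
  item 3: 4
  item 4: 6 − 3 = 3
  item 5: 6 − 3 = 3
  item 6: 1
Total = 2 + 1 + 4 + 3 + 3 + 1 = 14

14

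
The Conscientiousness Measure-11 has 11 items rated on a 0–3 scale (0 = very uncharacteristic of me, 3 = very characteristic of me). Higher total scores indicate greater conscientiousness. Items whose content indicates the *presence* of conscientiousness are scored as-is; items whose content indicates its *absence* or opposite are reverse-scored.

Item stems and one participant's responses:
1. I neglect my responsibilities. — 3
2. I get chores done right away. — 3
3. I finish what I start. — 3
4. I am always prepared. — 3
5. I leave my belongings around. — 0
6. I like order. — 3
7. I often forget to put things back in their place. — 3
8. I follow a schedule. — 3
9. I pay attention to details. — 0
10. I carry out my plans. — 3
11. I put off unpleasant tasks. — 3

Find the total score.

21

Items 1, 5, 7, 11 describe the absence/opposite of conscientiousness → reverse-score.
reverse-coded value = 3 − response.
  item 1: 3 − 3 = 0
  item 2: 3
  item 3: 3
  item 4: 3
  item 5: 3 − 0 = 3
  item 6: 3
  item 7: 3 − 3 = 0
  item 8: 3
  item 9: 0
  item 10: 3
  item 11: 3 − 3 = 0
Total = 0 + 3 + 3 + 3 + 3 + 3 + 0 + 3 + 0 + 3 + 0 = 21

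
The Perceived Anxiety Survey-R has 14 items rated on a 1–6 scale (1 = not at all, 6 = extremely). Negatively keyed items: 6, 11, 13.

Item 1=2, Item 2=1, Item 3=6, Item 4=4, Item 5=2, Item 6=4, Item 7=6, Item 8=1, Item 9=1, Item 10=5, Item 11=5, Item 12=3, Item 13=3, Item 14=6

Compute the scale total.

46

Reverse-coded items (reverse-coded value = 7 − response):
  item 6: 7 − 4 = 3
  item 11: 7 − 5 = 2
  item 13: 7 − 3 = 4
Scored items: 2, 1, 6, 4, 2, 3, 6, 1, 1, 5, 2, 3, 4, 6
Total = 2 + 1 + 6 + 4 + 2 + 3 + 6 + 1 + 1 + 5 + 2 + 3 + 4 + 6 = 46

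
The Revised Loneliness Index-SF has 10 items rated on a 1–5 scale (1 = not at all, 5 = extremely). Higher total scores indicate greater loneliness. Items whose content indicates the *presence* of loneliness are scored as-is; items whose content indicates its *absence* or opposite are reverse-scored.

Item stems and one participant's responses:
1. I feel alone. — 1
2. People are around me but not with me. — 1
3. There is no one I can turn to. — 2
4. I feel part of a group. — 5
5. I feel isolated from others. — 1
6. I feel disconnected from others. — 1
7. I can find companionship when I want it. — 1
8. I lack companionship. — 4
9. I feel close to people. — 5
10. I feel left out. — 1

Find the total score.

Items 4, 7, 9 describe the absence/opposite of loneliness → reverse-score.
reverse-coded value = 6 − response.
  item 1: 1
  item 2: 1
  item 3: 2
  item 4: 6 − 5 = 1
  item 5: 1
  item 6: 1
  item 7: 6 − 1 = 5
  item 8: 4
  item 9: 6 − 5 = 1
  item 10: 1
Total = 1 + 1 + 2 + 1 + 1 + 1 + 5 + 4 + 1 + 1 = 18

18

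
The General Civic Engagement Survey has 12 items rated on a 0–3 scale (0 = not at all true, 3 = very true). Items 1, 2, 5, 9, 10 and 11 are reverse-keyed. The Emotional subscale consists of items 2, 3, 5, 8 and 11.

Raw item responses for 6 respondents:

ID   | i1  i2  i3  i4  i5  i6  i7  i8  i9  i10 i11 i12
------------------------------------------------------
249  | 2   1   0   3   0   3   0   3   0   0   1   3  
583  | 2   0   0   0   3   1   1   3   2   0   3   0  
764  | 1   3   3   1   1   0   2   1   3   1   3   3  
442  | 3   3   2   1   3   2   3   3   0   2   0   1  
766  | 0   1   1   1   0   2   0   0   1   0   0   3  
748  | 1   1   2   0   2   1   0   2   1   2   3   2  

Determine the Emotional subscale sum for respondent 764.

Respondent 764 raw: 1, 3, 3, 1, 1, 0, 2, 1, 3, 1, 3, 3.
Emotional items: 2, 3, 5, 8, 11.
Reverse-coded (reverse-coded value = 3 − response):
  item 2: 3 − 3 = 0
  item 3: 3
  item 5: 3 − 1 = 2
  item 8: 1
  item 11: 3 − 3 = 0
Sum = 0 + 3 + 2 + 1 + 0 = 6

6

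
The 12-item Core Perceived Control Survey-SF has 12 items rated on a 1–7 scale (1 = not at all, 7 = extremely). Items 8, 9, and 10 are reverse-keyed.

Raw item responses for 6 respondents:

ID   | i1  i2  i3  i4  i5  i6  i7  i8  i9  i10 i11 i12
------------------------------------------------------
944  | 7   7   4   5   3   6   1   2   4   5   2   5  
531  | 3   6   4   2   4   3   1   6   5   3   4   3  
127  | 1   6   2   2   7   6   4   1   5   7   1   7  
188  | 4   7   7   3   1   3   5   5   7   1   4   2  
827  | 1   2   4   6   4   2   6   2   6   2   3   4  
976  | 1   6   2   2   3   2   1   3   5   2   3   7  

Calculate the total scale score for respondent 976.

41

Respondent 976 raw: 1, 6, 2, 2, 3, 2, 1, 3, 5, 2, 3, 7.
Reverse-coded (reversed = (1+7) − raw = 8 − raw):
  item 1: 1
  item 2: 6
  item 3: 2
  item 4: 2
  item 5: 3
  item 6: 2
  item 7: 1
  item 8: 8 − 3 = 5
  item 9: 8 − 5 = 3
  item 10: 8 − 2 = 6
  item 11: 3
  item 12: 7
Sum = 1 + 6 + 2 + 2 + 3 + 2 + 1 + 5 + 3 + 6 + 3 + 7 = 41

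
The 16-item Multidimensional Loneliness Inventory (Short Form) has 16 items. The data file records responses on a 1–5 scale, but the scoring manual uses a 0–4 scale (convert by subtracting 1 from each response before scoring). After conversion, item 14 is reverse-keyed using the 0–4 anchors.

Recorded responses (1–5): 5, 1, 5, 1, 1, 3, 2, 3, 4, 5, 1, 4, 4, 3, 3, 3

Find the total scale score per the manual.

Convert to 0–4: 4, 0, 4, 0, 0, 2, 1, 2, 3, 4, 0, 3, 3, 2, 2, 2
Reverse-coded (on a 0–4 scale, reversed = 4 − raw):
  item 14: 4 − 2 = 2
Scored: 4, 0, 4, 0, 0, 2, 1, 2, 3, 4, 0, 3, 3, 2, 2, 2
Total = 32

32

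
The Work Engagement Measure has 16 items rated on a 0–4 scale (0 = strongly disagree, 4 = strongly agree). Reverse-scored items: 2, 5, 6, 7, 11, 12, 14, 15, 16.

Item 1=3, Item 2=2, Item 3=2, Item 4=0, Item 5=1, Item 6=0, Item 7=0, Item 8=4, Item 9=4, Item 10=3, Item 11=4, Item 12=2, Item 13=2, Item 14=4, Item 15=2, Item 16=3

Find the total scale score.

Reverse-coded items (reversed = (0+4) − raw = 4 − raw):
  item 2: 4 − 2 = 2
  item 5: 4 − 1 = 3
  item 6: 4 − 0 = 4
  item 7: 4 − 0 = 4
  item 11: 4 − 4 = 0
  item 12: 4 − 2 = 2
  item 14: 4 − 4 = 0
  item 15: 4 − 2 = 2
  item 16: 4 − 3 = 1
After reverse-coding: 3, 2, 2, 0, 3, 4, 4, 4, 4, 3, 0, 2, 2, 0, 2, 1
Total = 3 + 2 + 2 + 0 + 3 + 4 + 4 + 4 + 4 + 3 + 0 + 2 + 2 + 0 + 2 + 1 = 36

36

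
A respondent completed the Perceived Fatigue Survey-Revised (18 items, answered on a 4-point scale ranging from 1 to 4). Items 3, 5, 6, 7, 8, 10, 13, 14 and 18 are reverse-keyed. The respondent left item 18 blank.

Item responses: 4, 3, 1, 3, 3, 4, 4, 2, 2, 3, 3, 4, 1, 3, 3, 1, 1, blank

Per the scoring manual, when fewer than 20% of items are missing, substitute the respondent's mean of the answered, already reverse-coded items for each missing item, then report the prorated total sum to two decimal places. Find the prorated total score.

45.53

Reverse-coded (on a 1–4 scale, reversed = 5 − raw):
  item 3: 5 − 1 = 4
  item 5: 5 − 3 = 2
  item 6: 5 − 4 = 1
  item 7: 5 − 4 = 1
  item 8: 5 − 2 = 3
  item 10: 5 − 3 = 2
  item 13: 5 − 1 = 4
  item 14: 5 − 3 = 2
Completed scored items (17 of 18): 4, 3, 4, 3, 2, 1, 1, 3, 2, 2, 3, 4, 4, 2, 3, 1, 1; sum = 43.
Person mean = 43 / 17 ≈ 2.5294
Prorated total = (43 / 17) × 18 = 45.53 (to 2 dp)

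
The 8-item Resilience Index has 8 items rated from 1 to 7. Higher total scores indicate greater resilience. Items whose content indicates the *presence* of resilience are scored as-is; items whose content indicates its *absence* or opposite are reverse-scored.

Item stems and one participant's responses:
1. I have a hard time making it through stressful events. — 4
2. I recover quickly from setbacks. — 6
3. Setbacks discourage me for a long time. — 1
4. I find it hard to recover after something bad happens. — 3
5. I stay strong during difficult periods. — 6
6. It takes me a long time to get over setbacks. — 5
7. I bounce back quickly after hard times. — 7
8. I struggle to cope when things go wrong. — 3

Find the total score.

Items 1, 3, 4, 6, 8 describe the absence/opposite of resilience → reverse-score.
reverse-coded value = 8 − response.
  item 1: 8 − 4 = 4
  item 2: 6
  item 3: 8 − 1 = 7
  item 4: 8 − 3 = 5
  item 5: 6
  item 6: 8 − 5 = 3
  item 7: 7
  item 8: 8 − 3 = 5
Total = 4 + 6 + 7 + 5 + 6 + 3 + 7 + 5 = 43

43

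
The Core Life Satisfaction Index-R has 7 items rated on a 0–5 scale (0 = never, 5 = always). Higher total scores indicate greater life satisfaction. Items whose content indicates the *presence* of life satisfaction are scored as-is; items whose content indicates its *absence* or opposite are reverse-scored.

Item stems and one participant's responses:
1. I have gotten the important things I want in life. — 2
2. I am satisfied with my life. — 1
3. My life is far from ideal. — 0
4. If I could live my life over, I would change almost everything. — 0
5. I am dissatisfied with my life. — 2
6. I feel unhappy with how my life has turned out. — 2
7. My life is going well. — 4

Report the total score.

23

Items 3, 4, 5, 6 describe the absence/opposite of life satisfaction → reverse-score.
reversed = (0+5) − raw = 5 − raw.
  item 1: 2
  item 2: 1
  item 3: 5 − 0 = 5
  item 4: 5 − 0 = 5
  item 5: 5 − 2 = 3
  item 6: 5 − 2 = 3
  item 7: 4
Total = 2 + 1 + 5 + 5 + 3 + 3 + 4 = 23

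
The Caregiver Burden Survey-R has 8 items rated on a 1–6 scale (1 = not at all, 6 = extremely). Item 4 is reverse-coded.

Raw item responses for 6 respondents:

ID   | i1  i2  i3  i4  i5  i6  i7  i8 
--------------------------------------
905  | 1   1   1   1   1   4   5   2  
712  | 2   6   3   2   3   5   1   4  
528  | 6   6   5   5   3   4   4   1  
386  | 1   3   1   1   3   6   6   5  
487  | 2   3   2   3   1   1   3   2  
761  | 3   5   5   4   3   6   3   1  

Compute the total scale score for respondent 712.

29

Respondent 712 raw: 2, 6, 3, 2, 3, 5, 1, 4.
Reverse-coded (reversed = (1+6) − raw = 7 − raw):
  item 1: 2
  item 2: 6
  item 3: 3
  item 4: 7 − 2 = 5
  item 5: 3
  item 6: 5
  item 7: 1
  item 8: 4
Sum = 2 + 6 + 3 + 5 + 3 + 5 + 1 + 4 = 29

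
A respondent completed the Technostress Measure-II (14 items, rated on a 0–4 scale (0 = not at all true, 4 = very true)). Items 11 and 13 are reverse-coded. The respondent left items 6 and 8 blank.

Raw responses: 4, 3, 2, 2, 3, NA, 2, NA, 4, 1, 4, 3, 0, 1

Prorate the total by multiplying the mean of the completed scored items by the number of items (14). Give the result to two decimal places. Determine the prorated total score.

Reverse-coded (reverse-coded value = 4 − response):
  item 11: 4 − 4 = 0
  item 13: 4 − 0 = 4
Completed scored items (12 of 14): 4, 3, 2, 2, 3, 2, 4, 1, 0, 3, 4, 1; sum = 29.
Person mean = 29 / 12 ≈ 2.4167
Prorated total = (29 / 12) × 14 = 33.83 (to 2 dp)

33.83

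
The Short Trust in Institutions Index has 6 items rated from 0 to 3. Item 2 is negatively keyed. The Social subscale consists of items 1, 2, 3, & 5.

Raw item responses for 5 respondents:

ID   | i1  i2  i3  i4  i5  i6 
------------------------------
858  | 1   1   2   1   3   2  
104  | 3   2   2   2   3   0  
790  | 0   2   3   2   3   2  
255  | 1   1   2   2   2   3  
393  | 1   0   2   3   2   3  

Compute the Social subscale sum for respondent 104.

Respondent 104 raw: 3, 2, 2, 2, 3, 0.
Social items: 1, 2, 3, 5.
Reverse-coded (on a 0–3 scale, reversed = 3 − raw):
  item 1: 3
  item 2: 3 − 2 = 1
  item 3: 2
  item 5: 3
Sum = 3 + 1 + 2 + 3 = 9

9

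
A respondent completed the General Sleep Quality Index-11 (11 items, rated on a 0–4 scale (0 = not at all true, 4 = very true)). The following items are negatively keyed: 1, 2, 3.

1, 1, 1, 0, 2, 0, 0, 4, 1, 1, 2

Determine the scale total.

19

Raw sum = 13. Negatively keyed items: 1, 2, 3; their raw sum = 3.
Each reversal replaces raw with 4 − raw, changing the total by 4 − 2·raw per item.
Total = 13 + 3·4 − 2·3 = 13 + 12 − 6 = 19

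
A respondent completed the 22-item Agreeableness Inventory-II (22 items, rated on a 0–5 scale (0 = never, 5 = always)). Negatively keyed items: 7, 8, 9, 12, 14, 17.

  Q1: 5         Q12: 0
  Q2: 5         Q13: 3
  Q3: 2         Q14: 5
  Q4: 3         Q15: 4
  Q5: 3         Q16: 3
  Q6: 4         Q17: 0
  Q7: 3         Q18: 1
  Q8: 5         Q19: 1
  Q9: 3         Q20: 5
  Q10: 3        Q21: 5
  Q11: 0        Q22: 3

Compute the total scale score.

64

Negatively keyed items use 5 − raw:
  item 7: 5 − 3 = 2
  item 8: 5 − 5 = 0
  item 9: 5 − 3 = 2
  item 12: 5 − 0 = 5
  item 14: 5 − 5 = 0
  item 17: 5 − 0 = 5
Scored responses: 5, 5, 2, 3, 3, 4, 2, 0, 2, 3, 0, 5, 3, 0, 4, 3, 5, 1, 1, 5, 5, 3
Total = 5 + 5 + 2 + 3 + 3 + 4 + 2 + 0 + 2 + 3 + 0 + 5 + 3 + 0 + 4 + 3 + 5 + 1 + 1 + 5 + 5 + 3 = 64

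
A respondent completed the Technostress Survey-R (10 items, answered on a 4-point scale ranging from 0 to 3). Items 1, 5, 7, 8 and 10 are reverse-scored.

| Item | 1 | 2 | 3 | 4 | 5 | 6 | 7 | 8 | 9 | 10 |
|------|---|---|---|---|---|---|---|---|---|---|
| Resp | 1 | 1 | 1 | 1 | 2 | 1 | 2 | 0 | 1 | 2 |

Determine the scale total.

Reversing items 1, 5, 7, 8, and 10 with 3 − raw:
Total = (3−1) + 1 + 1 + 1 + (3−2) + 1 + (3−2) + (3−0) + 1 + (3−2)
      = 2 + 1 + 1 + 1 + 1 + 1 + 1 + 3 + 1 + 1 = 13

13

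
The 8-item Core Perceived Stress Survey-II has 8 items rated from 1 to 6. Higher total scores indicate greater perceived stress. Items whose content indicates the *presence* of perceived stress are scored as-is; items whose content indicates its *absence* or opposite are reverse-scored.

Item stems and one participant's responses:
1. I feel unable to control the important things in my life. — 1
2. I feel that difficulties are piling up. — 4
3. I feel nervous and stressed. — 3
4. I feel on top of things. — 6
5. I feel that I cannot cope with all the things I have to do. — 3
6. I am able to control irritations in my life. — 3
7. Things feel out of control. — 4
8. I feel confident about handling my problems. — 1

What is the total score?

26

Items 4, 6, 8 describe the absence/opposite of perceived stress → reverse-score.
reverse-coded value = 7 − response.
  item 1: 1
  item 2: 4
  item 3: 3
  item 4: 7 − 6 = 1
  item 5: 3
  item 6: 7 − 3 = 4
  item 7: 4
  item 8: 7 − 1 = 6
Total = 1 + 4 + 3 + 1 + 3 + 4 + 4 + 6 = 26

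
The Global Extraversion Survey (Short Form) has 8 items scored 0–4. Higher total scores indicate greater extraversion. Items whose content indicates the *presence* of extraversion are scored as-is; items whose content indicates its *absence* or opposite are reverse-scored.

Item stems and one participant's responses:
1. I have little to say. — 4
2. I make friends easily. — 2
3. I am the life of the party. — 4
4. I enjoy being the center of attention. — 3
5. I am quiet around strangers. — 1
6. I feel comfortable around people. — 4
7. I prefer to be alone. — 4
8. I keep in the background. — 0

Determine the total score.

Items 1, 5, 7, 8 describe the absence/opposite of extraversion → reverse-score.
on a 0–4 scale, reversed = 4 − raw.
  item 1: 4 − 4 = 0
  item 2: 2
  item 3: 4
  item 4: 3
  item 5: 4 − 1 = 3
  item 6: 4
  item 7: 4 − 4 = 0
  item 8: 4 − 0 = 4
Total = 0 + 2 + 4 + 3 + 3 + 4 + 0 + 4 = 20

20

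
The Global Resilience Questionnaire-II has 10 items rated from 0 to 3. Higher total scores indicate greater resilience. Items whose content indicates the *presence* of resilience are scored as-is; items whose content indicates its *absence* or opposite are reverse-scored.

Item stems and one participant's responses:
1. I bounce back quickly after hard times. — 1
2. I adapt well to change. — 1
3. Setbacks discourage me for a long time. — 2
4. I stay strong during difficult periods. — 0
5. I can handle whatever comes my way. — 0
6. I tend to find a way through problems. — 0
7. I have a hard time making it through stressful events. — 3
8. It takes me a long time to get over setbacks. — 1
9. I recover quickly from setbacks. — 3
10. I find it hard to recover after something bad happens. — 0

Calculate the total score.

Items 3, 7, 8, 10 describe the absence/opposite of resilience → reverse-score.
on a 0–3 scale, reversed = 3 − raw.
  item 1: 1
  item 2: 1
  item 3: 3 − 2 = 1
  item 4: 0
  item 5: 0
  item 6: 0
  item 7: 3 − 3 = 0
  item 8: 3 − 1 = 2
  item 9: 3
  item 10: 3 − 0 = 3
Total = 1 + 1 + 1 + 0 + 0 + 0 + 0 + 2 + 3 + 3 = 11

11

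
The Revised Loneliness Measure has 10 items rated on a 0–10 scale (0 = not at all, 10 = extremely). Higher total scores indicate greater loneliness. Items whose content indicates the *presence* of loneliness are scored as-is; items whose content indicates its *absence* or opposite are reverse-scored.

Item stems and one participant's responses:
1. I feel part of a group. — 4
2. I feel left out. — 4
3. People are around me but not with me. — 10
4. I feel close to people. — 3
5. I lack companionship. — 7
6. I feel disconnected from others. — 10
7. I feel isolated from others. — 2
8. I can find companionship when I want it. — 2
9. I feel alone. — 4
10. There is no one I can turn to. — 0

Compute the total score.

Items 1, 4, 8 describe the absence/opposite of loneliness → reverse-score.
reverse-coded value = 10 − response.
  item 1: 10 − 4 = 6
  item 2: 4
  item 3: 10
  item 4: 10 − 3 = 7
  item 5: 7
  item 6: 10
  item 7: 2
  item 8: 10 − 2 = 8
  item 9: 4
  item 10: 0
Total = 6 + 4 + 10 + 7 + 7 + 10 + 2 + 8 + 4 + 0 = 58

58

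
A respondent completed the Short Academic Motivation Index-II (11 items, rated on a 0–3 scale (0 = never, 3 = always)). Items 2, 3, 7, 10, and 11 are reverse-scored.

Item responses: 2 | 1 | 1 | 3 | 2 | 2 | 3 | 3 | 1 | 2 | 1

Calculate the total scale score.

Apply reverse scoring (reversed = (0+3) − raw = 3 − raw):
  item 2: 3 − 1 = 2
  item 3: 3 − 1 = 2
  item 7: 3 − 3 = 0
  item 10: 3 − 2 = 1
  item 11: 3 − 1 = 2
Scored responses: 2, 2, 2, 3, 2, 2, 0, 3, 1, 1, 2
Total = 2 + 2 + 2 + 3 + 2 + 2 + 0 + 3 + 1 + 1 + 2 = 20

20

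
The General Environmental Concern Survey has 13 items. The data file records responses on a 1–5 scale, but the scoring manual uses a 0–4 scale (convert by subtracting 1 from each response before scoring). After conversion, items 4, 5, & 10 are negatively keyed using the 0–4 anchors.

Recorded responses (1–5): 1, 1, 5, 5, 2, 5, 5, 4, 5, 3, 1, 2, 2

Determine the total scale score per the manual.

Convert to 0–4: 0, 0, 4, 4, 1, 4, 4, 3, 4, 2, 0, 1, 1
Reverse-coded (reversed = (0+4) − raw = 4 − raw):
  item 4: 4 − 4 = 0
  item 5: 4 − 1 = 3
  item 10: 4 − 2 = 2
Scored: 0, 0, 4, 0, 3, 4, 4, 3, 4, 2, 0, 1, 1
Total = 26

26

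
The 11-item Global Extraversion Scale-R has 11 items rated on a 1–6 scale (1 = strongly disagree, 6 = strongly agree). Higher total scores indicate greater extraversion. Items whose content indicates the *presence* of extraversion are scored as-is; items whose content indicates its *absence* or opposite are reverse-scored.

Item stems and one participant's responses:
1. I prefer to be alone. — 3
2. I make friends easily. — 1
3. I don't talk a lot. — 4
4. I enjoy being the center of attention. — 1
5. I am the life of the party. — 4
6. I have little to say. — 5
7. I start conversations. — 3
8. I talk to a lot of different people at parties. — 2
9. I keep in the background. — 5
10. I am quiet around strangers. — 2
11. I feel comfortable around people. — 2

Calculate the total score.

29

Items 1, 3, 6, 9, 10 describe the absence/opposite of extraversion → reverse-score.
reverse-coded value = 7 − response.
  item 1: 7 − 3 = 4
  item 2: 1
  item 3: 7 − 4 = 3
  item 4: 1
  item 5: 4
  item 6: 7 − 5 = 2
  item 7: 3
  item 8: 2
  item 9: 7 − 5 = 2
  item 10: 7 − 2 = 5
  item 11: 2
Total = 4 + 1 + 3 + 1 + 4 + 2 + 3 + 2 + 2 + 5 + 2 = 29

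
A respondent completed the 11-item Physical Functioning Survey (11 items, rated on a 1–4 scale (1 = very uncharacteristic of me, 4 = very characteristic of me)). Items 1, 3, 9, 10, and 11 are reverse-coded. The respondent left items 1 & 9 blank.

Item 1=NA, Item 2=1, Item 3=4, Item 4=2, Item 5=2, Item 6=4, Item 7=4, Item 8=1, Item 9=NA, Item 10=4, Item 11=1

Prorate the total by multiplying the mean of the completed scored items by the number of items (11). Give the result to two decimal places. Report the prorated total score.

24.44

Reverse-coded (reverse-coded value = 5 − response):
  item 3: 5 − 4 = 1
  item 10: 5 − 4 = 1
  item 11: 5 − 1 = 4
Completed scored items (9 of 11): 1, 1, 2, 2, 4, 4, 1, 1, 4; sum = 20.
Person mean = 20 / 9 ≈ 2.2222
Prorated total = (20 / 9) × 11 = 24.44 (to 2 dp)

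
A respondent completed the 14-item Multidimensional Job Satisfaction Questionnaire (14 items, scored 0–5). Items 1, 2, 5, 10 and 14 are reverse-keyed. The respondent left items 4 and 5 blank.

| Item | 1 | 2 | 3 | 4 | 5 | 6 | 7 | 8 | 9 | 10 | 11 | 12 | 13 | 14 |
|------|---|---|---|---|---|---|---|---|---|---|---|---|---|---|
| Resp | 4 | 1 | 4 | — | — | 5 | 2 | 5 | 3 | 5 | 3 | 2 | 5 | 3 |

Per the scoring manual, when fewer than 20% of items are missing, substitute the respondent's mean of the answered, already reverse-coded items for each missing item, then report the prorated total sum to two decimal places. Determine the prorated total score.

Reverse-coded (reversed = (0+5) − raw = 5 − raw):
  item 1: 5 − 4 = 1
  item 2: 5 − 1 = 4
  item 10: 5 − 5 = 0
  item 14: 5 − 3 = 2
Completed scored items (12 of 14): 1, 4, 4, 5, 2, 5, 3, 0, 3, 2, 5, 2; sum = 36.
Person mean = 36 / 12 ≈ 3.0000
Prorated total = (36 / 12) × 14 = 42.00 (to 2 dp)

42.00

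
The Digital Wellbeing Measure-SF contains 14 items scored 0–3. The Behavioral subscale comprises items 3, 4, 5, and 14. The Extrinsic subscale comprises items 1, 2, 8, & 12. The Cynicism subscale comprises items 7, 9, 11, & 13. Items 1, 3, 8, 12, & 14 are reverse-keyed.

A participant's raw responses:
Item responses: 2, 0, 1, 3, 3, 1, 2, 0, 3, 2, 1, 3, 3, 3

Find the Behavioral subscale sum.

8

Behavioral items: 3, 4, 5, 14.
Of these, items 3 & 14 are reverse-keyed; reversed = (0+3) − raw = 3 − raw.
  item 3: 3 − 1 = 2
  item 4: 3
  item 5: 3
  item 14: 3 − 3 = 0
Sum = 2 + 3 + 3 + 0 = 8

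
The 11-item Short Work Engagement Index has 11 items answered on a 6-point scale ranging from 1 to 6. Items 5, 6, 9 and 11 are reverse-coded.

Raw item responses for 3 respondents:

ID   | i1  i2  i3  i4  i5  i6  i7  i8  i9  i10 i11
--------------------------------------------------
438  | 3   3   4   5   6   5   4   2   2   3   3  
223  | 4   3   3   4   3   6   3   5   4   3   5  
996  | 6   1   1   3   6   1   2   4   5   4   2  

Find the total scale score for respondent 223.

Respondent 223 raw: 4, 3, 3, 4, 3, 6, 3, 5, 4, 3, 5.
Reverse-coded (on a 1–6 scale, reversed = 7 − raw):
  item 1: 4
  item 2: 3
  item 3: 3
  item 4: 4
  item 5: 7 − 3 = 4
  item 6: 7 − 6 = 1
  item 7: 3
  item 8: 5
  item 9: 7 − 4 = 3
  item 10: 3
  item 11: 7 − 5 = 2
Sum = 4 + 3 + 3 + 4 + 4 + 1 + 3 + 5 + 3 + 3 + 2 = 35

35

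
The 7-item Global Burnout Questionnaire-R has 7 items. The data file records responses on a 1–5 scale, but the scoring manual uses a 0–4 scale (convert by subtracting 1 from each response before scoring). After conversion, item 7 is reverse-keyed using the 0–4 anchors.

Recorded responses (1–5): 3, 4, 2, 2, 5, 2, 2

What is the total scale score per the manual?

Convert to 0–4: 2, 3, 1, 1, 4, 1, 1
Reverse-coded (reversed = (0+4) − raw = 4 − raw):
  item 7: 4 − 1 = 3
Scored: 2, 3, 1, 1, 4, 1, 3
Total = 15

15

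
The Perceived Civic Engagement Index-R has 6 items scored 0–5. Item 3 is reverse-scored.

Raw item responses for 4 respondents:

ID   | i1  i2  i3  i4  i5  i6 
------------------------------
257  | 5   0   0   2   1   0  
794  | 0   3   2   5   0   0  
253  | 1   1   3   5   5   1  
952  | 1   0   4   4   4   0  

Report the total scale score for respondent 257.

13

Respondent 257 raw: 5, 0, 0, 2, 1, 0.
Reverse-coded (on a 0–5 scale, reversed = 5 − raw):
  item 1: 5
  item 2: 0
  item 3: 5 − 0 = 5
  item 4: 2
  item 5: 1
  item 6: 0
Sum = 5 + 0 + 5 + 2 + 1 + 0 = 13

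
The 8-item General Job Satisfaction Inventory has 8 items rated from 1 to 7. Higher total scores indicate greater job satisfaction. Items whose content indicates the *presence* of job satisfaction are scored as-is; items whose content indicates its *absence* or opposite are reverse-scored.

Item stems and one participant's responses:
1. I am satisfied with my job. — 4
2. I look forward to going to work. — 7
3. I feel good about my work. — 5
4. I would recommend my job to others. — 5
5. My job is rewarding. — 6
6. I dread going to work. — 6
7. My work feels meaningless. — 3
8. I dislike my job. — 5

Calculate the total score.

37

Items 6, 7, 8 describe the absence/opposite of job satisfaction → reverse-score.
reverse-coded value = 8 − response.
  item 1: 4
  item 2: 7
  item 3: 5
  item 4: 5
  item 5: 6
  item 6: 8 − 6 = 2
  item 7: 8 − 3 = 5
  item 8: 8 − 5 = 3
Total = 4 + 7 + 5 + 5 + 6 + 2 + 5 + 3 = 37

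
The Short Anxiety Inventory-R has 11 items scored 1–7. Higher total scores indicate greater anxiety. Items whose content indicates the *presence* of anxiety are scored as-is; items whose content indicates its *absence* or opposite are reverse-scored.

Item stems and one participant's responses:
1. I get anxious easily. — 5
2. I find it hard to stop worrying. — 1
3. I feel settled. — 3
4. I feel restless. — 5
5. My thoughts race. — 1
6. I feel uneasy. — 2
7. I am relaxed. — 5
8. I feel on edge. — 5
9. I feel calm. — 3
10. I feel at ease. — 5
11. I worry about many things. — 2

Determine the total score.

37

Items 3, 7, 9, 10 describe the absence/opposite of anxiety → reverse-score.
reverse-coded value = 8 − response.
  item 1: 5
  item 2: 1
  item 3: 8 − 3 = 5
  item 4: 5
  item 5: 1
  item 6: 2
  item 7: 8 − 5 = 3
  item 8: 5
  item 9: 8 − 3 = 5
  item 10: 8 − 5 = 3
  item 11: 2
Total = 5 + 1 + 5 + 5 + 1 + 2 + 3 + 5 + 5 + 3 + 2 = 37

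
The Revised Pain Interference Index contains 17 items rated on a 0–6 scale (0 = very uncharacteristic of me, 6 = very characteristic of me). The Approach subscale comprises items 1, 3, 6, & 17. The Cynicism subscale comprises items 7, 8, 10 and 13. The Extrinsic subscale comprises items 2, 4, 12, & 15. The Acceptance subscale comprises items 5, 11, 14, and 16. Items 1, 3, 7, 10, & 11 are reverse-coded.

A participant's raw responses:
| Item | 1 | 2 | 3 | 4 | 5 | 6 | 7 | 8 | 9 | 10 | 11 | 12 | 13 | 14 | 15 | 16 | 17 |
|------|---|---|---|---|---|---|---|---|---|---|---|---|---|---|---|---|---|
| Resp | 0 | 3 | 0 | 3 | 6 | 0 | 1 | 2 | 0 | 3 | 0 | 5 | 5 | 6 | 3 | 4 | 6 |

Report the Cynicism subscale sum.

Cynicism items: 7, 8, 10, 13.
Of these, items 7 and 10 are reverse-coded; on a 0–6 scale, reversed = 6 − raw.
  item 7: 6 − 1 = 5
  item 8: 2
  item 10: 6 − 3 = 3
  item 13: 5
Sum = 5 + 2 + 3 + 5 = 15

15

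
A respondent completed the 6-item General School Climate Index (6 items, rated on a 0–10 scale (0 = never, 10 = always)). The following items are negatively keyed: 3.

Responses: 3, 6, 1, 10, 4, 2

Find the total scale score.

34

Raw sum = 26. Negatively keyed items: 3; their raw sum = 1.
Each reversal replaces raw with 10 − raw, changing the total by 10 − 2·raw per item.
Total = 26 + 1·10 − 2·1 = 26 + 10 − 2 = 34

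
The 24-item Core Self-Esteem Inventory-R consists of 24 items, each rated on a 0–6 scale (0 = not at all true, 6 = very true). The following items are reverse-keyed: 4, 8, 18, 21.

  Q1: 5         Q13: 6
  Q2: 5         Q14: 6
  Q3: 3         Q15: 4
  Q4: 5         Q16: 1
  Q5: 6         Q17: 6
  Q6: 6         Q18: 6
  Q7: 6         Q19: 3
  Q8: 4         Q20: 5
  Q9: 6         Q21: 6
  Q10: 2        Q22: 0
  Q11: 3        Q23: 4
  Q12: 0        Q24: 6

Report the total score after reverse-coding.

86

Apply reverse scoring (reversed = (0+6) − raw = 6 − raw):
  item 4: 6 − 5 = 1
  item 8: 6 − 4 = 2
  item 18: 6 − 6 = 0
  item 21: 6 − 6 = 0
Scored responses: 5, 5, 3, 1, 6, 6, 6, 2, 6, 2, 3, 0, 6, 6, 4, 1, 6, 0, 3, 5, 0, 0, 4, 6
Total = 5 + 5 + 3 + 1 + 6 + 6 + 6 + 2 + 6 + 2 + 3 + 0 + 6 + 6 + 4 + 1 + 6 + 0 + 3 + 5 + 0 + 0 + 4 + 6 = 86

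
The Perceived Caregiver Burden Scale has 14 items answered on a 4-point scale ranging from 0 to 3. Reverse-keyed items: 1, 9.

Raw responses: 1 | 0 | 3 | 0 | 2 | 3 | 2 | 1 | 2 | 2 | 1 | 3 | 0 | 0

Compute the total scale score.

Apply reverse scoring (on a 0–3 scale, reversed = 3 − raw):
  item 1: 3 − 1 = 2
  item 9: 3 − 2 = 1
Scored responses: 2, 0, 3, 0, 2, 3, 2, 1, 1, 2, 1, 3, 0, 0
Total = 2 + 0 + 3 + 0 + 2 + 3 + 2 + 1 + 1 + 2 + 1 + 3 + 0 + 0 = 20

20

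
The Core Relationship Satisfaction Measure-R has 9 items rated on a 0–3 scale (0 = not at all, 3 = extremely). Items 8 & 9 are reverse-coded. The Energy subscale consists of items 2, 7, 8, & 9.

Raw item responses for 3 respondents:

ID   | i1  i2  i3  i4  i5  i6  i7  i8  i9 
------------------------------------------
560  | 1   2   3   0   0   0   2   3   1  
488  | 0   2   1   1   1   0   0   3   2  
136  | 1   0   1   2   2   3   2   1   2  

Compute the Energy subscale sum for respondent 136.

Respondent 136 raw: 1, 0, 1, 2, 2, 3, 2, 1, 2.
Energy items: 2, 7, 8, 9.
Reverse-coded (reverse-coded value = 3 − response):
  item 2: 0
  item 7: 2
  item 8: 3 − 1 = 2
  item 9: 3 − 2 = 1
Sum = 0 + 2 + 2 + 1 = 5

5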